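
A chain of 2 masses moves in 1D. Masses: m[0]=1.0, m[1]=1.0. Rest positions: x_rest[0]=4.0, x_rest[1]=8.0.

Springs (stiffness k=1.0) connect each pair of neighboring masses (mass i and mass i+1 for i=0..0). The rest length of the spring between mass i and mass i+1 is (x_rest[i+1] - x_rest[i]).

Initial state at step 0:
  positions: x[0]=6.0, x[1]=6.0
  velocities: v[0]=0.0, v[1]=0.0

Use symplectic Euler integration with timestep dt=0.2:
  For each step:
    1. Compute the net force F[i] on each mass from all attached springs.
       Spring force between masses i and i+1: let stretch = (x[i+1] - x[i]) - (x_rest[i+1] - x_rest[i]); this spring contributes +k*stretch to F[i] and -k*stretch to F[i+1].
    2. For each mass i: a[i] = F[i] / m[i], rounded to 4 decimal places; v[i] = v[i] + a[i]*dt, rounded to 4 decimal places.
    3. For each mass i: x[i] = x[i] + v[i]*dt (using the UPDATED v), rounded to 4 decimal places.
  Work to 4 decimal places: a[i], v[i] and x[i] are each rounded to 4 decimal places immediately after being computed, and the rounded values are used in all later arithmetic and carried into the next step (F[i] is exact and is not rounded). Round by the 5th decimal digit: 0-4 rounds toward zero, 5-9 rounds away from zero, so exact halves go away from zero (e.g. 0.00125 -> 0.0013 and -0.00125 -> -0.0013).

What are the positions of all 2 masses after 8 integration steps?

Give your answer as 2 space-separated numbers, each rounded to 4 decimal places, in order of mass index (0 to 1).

Answer: 2.4936 9.5064

Derivation:
Step 0: x=[6.0000 6.0000] v=[0.0000 0.0000]
Step 1: x=[5.8400 6.1600] v=[-0.8000 0.8000]
Step 2: x=[5.5328 6.4672] v=[-1.5360 1.5360]
Step 3: x=[5.1030 6.8970] v=[-2.1491 2.1491]
Step 4: x=[4.5849 7.4151] v=[-2.5903 2.5903]
Step 5: x=[4.0200 7.9800] v=[-2.8243 2.8243]
Step 6: x=[3.4535 8.5465] v=[-2.8323 2.8323]
Step 7: x=[2.9308 9.0692] v=[-2.6137 2.6137]
Step 8: x=[2.4936 9.5064] v=[-2.1860 2.1860]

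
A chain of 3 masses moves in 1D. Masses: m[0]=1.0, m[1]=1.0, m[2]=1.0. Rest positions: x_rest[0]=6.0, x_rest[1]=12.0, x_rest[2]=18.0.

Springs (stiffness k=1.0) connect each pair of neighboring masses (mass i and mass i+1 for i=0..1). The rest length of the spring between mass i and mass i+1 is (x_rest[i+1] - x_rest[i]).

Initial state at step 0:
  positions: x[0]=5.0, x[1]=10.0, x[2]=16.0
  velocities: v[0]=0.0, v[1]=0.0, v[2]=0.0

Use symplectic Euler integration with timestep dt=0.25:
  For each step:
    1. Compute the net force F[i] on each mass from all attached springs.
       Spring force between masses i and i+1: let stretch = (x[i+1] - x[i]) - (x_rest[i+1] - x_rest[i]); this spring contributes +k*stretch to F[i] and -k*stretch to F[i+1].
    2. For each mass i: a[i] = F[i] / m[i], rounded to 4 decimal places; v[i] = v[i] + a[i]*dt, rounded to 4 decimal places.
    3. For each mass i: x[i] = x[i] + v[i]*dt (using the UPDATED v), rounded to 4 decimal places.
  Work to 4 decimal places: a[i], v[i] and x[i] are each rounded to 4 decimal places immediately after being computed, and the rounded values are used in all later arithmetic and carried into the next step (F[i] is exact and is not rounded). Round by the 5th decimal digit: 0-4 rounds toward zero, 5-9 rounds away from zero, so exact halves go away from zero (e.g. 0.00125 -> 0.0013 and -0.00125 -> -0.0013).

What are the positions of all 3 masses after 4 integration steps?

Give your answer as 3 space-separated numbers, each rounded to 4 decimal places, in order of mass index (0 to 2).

Answer: 4.4838 10.4642 16.0520

Derivation:
Step 0: x=[5.0000 10.0000 16.0000] v=[0.0000 0.0000 0.0000]
Step 1: x=[4.9375 10.0625 16.0000] v=[-0.2500 0.2500 0.0000]
Step 2: x=[4.8203 10.1758 16.0039] v=[-0.4688 0.4531 0.0156]
Step 3: x=[4.6628 10.3186 16.0186] v=[-0.6299 0.5713 0.0586]
Step 4: x=[4.4838 10.4642 16.0520] v=[-0.7160 0.5824 0.1336]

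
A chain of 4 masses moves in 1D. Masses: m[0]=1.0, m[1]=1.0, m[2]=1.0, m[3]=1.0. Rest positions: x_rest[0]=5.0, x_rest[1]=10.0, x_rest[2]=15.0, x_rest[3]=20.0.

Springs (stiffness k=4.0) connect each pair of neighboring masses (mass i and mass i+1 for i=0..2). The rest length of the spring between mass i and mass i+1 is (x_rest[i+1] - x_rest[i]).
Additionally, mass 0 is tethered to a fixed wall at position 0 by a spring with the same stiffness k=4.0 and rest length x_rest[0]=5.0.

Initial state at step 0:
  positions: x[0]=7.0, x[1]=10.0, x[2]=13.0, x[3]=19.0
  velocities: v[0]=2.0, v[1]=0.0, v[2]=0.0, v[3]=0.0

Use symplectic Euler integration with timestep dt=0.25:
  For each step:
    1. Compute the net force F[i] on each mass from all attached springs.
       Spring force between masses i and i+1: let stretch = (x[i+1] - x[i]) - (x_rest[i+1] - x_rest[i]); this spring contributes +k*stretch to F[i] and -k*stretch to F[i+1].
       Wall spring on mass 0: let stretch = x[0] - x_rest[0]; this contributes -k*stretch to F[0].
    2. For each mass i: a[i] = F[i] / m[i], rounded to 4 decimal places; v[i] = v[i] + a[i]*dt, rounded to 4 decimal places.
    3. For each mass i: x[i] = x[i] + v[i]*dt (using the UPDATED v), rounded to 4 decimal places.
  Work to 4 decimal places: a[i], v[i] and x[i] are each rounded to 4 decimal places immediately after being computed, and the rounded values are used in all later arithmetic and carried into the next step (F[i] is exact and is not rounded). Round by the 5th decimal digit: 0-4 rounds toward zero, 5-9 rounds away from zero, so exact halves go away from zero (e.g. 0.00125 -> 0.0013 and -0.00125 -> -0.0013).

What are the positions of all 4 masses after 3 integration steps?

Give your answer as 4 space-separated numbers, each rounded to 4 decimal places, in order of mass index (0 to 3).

Answer: 3.8906 10.1094 15.6094 18.5781

Derivation:
Step 0: x=[7.0000 10.0000 13.0000 19.0000] v=[2.0000 0.0000 0.0000 0.0000]
Step 1: x=[6.5000 10.0000 13.7500 18.7500] v=[-2.0000 0.0000 3.0000 -1.0000]
Step 2: x=[5.2500 10.0625 14.8125 18.5000] v=[-5.0000 0.2500 4.2500 -1.0000]
Step 3: x=[3.8906 10.1094 15.6094 18.5781] v=[-5.4375 0.1875 3.1875 0.3125]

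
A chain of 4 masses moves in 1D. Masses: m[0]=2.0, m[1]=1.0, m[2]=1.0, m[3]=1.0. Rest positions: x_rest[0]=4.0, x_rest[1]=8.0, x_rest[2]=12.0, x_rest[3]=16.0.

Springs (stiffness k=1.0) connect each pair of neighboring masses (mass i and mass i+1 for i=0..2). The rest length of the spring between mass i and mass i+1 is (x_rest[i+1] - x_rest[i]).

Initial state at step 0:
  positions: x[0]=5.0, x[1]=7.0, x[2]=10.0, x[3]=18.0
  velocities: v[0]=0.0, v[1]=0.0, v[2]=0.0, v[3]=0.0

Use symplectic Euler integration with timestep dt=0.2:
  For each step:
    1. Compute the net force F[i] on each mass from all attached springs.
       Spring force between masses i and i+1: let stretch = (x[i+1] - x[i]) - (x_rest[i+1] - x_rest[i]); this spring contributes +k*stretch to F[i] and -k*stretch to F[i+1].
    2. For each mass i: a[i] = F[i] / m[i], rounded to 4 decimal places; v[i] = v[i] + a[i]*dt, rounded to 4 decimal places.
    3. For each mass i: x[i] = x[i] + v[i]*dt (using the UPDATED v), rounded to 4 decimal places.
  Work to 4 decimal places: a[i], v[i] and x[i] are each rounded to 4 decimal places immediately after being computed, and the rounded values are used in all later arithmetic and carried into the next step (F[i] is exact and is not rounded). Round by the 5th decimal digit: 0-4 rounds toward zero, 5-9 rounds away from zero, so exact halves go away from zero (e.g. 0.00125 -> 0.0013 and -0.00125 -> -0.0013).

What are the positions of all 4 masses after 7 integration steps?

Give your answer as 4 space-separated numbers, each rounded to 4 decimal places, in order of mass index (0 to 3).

Answer: 4.0851 8.3358 13.4315 15.0625

Derivation:
Step 0: x=[5.0000 7.0000 10.0000 18.0000] v=[0.0000 0.0000 0.0000 0.0000]
Step 1: x=[4.9600 7.0400 10.2000 17.8400] v=[-0.2000 0.2000 1.0000 -0.8000]
Step 2: x=[4.8816 7.1232 10.5792 17.5344] v=[-0.3920 0.4160 1.8960 -1.5280]
Step 3: x=[4.7680 7.2550 11.0984 17.1106] v=[-0.5678 0.6589 2.5958 -2.1190]
Step 4: x=[4.6242 7.4410 11.7043 16.6063] v=[-0.7191 0.9302 3.0296 -2.5214]
Step 5: x=[4.4567 7.6849 12.3358 16.0659] v=[-0.8374 1.2195 3.1573 -2.7018]
Step 6: x=[4.2738 7.9857 12.9304 15.5363] v=[-0.9146 1.5040 2.9731 -2.6478]
Step 7: x=[4.0851 8.3358 13.4315 15.0625] v=[-0.9434 1.7506 2.5053 -2.3690]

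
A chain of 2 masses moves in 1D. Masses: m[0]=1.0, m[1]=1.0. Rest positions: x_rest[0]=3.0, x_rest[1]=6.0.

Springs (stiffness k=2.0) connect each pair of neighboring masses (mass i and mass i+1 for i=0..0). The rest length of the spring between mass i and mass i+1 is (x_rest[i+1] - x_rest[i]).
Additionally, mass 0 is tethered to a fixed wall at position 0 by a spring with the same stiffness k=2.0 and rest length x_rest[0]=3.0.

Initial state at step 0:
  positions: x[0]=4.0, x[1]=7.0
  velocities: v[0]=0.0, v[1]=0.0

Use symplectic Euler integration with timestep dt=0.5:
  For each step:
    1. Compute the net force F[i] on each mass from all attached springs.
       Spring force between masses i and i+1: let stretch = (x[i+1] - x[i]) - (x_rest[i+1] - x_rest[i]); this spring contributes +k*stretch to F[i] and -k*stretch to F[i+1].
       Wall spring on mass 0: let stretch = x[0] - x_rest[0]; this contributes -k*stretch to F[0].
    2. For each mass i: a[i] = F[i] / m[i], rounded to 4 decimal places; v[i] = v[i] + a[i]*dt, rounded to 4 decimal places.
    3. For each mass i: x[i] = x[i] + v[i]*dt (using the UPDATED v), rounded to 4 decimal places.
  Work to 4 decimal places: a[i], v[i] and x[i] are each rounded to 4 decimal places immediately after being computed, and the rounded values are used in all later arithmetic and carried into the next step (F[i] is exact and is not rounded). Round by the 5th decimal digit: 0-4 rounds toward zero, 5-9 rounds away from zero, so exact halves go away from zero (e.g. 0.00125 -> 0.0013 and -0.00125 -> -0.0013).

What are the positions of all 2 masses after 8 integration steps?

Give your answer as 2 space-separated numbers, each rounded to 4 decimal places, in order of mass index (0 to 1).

Answer: 2.1875 5.1368

Derivation:
Step 0: x=[4.0000 7.0000] v=[0.0000 0.0000]
Step 1: x=[3.5000 7.0000] v=[-1.0000 0.0000]
Step 2: x=[3.0000 6.7500] v=[-1.0000 -0.5000]
Step 3: x=[2.8750 6.1250] v=[-0.2500 -1.2500]
Step 4: x=[2.9375 5.3750] v=[0.1250 -1.5000]
Step 5: x=[2.7500 4.9063] v=[-0.3750 -0.9375]
Step 6: x=[2.2657 4.8594] v=[-0.9687 -0.0938]
Step 7: x=[1.9454 5.0157] v=[-0.6407 0.3125]
Step 8: x=[2.1875 5.1368] v=[0.4842 0.2422]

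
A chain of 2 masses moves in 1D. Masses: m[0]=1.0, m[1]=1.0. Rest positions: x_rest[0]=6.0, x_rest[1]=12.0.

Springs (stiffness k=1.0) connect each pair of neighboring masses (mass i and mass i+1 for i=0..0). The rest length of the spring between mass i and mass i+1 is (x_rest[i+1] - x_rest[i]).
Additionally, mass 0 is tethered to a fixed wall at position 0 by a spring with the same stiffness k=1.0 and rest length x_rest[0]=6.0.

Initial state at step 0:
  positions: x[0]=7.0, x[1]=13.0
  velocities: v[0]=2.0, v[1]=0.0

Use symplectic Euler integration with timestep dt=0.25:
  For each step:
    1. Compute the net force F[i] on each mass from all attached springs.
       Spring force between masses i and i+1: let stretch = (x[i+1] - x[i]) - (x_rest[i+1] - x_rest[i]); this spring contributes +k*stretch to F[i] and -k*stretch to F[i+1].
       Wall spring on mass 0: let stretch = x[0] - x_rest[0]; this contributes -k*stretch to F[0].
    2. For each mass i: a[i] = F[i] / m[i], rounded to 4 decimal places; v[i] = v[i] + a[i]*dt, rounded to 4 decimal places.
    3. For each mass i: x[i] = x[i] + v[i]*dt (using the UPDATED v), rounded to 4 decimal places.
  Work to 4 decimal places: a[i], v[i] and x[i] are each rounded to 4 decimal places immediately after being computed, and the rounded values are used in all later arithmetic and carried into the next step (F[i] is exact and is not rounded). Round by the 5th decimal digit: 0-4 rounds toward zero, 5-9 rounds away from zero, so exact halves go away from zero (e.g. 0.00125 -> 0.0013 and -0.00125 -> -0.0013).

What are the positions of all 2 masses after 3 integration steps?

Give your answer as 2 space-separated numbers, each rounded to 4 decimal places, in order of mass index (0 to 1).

Answer: 7.9226 13.1004

Derivation:
Step 0: x=[7.0000 13.0000] v=[2.0000 0.0000]
Step 1: x=[7.4375 13.0000] v=[1.7500 0.0000]
Step 2: x=[7.7578 13.0274] v=[1.2813 0.1094]
Step 3: x=[7.9226 13.1004] v=[0.6593 0.2920]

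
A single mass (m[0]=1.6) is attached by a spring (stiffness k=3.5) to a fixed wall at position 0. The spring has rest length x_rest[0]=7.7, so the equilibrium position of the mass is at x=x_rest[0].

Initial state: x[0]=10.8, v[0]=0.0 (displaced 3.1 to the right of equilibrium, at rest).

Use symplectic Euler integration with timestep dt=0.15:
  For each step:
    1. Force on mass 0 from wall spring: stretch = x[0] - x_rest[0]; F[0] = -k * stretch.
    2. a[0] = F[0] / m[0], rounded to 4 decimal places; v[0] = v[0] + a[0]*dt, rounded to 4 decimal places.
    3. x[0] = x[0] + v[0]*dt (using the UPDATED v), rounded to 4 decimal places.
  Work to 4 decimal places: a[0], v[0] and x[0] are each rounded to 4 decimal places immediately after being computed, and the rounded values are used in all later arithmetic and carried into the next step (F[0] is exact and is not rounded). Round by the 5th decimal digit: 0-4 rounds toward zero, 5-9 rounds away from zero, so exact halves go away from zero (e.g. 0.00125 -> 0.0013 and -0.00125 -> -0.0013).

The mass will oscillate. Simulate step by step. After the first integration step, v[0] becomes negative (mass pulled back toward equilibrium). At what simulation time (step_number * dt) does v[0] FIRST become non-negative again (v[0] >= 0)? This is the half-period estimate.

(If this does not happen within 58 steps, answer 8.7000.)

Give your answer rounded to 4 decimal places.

Step 0: x=[10.8000] v=[0.0000]
Step 1: x=[10.6474] v=[-1.0172]
Step 2: x=[10.3498] v=[-1.9843]
Step 3: x=[9.9217] v=[-2.8538]
Step 4: x=[9.3843] v=[-3.5828]
Step 5: x=[8.7640] v=[-4.1355]
Step 6: x=[8.0913] v=[-4.4846]
Step 7: x=[7.3994] v=[-4.6130]
Step 8: x=[6.7222] v=[-4.5144]
Step 9: x=[6.0932] v=[-4.1936]
Step 10: x=[5.5432] v=[-3.6664]
Step 11: x=[5.0994] v=[-2.9587]
Step 12: x=[4.7836] v=[-2.1054]
Step 13: x=[4.6113] v=[-1.1485]
Step 14: x=[4.5911] v=[-0.1350]
Step 15: x=[4.7239] v=[0.8851]
First v>=0 after going negative at step 15, time=2.2500

Answer: 2.2500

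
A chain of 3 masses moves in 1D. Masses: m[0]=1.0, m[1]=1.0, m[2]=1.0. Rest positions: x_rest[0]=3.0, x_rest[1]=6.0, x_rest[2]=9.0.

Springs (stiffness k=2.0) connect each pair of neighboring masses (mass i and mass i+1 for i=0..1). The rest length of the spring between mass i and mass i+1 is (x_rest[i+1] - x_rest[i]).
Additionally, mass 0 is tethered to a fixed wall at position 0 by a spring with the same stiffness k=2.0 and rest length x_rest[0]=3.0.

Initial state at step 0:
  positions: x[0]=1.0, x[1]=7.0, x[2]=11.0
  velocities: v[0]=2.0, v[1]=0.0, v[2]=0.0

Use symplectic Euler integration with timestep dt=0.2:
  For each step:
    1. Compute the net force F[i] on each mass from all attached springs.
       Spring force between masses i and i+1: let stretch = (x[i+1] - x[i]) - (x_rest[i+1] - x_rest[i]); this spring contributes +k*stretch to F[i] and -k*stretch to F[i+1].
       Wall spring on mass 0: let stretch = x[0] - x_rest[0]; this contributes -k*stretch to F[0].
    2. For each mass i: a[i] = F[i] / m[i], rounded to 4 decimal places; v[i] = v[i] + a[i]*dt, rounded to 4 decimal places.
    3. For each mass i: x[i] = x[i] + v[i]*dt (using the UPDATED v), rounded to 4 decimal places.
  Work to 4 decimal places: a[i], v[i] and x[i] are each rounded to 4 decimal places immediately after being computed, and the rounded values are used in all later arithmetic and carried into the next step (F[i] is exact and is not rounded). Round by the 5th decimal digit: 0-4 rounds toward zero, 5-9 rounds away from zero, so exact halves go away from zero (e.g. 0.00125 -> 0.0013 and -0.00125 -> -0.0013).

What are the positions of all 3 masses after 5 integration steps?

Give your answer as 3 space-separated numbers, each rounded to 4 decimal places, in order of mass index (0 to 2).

Step 0: x=[1.0000 7.0000 11.0000] v=[2.0000 0.0000 0.0000]
Step 1: x=[1.8000 6.8400 10.9200] v=[4.0000 -0.8000 -0.4000]
Step 2: x=[2.8592 6.6032 10.7536] v=[5.2960 -1.1840 -0.8320]
Step 3: x=[3.9892 6.3989 10.4952] v=[5.6499 -1.0214 -1.2922]
Step 4: x=[4.9928 6.3295 10.1491] v=[5.0181 -0.3468 -1.7307]
Step 5: x=[5.7039 6.4588 9.7374] v=[3.5557 0.6464 -2.0585]

Answer: 5.7039 6.4588 9.7374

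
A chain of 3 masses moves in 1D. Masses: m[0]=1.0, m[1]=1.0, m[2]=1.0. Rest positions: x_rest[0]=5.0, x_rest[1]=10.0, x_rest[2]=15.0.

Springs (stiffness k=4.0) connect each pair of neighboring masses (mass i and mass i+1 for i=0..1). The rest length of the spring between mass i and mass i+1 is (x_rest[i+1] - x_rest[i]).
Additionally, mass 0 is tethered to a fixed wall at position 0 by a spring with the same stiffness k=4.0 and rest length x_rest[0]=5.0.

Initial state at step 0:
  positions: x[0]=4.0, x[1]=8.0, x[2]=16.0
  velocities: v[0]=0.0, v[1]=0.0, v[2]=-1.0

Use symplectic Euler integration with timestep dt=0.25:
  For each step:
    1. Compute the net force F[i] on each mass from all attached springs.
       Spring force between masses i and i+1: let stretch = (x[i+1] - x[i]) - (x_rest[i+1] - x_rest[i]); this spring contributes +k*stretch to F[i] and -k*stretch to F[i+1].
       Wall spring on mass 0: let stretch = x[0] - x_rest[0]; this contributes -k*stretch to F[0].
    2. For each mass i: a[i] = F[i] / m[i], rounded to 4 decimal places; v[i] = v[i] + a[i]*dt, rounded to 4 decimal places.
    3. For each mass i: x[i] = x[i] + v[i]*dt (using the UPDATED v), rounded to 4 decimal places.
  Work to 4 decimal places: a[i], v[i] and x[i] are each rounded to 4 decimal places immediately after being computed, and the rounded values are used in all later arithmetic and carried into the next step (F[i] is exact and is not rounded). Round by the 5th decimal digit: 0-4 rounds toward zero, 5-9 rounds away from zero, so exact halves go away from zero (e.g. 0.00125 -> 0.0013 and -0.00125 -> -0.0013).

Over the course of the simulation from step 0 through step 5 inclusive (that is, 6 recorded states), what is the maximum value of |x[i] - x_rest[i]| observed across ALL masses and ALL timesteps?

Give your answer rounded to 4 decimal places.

Answer: 2.2500

Derivation:
Step 0: x=[4.0000 8.0000 16.0000] v=[0.0000 0.0000 -1.0000]
Step 1: x=[4.0000 9.0000 15.0000] v=[0.0000 4.0000 -4.0000]
Step 2: x=[4.2500 10.2500 13.7500] v=[1.0000 5.0000 -5.0000]
Step 3: x=[4.9375 10.8750 12.8750] v=[2.7500 2.5000 -3.5000]
Step 4: x=[5.8750 10.5156 12.7500] v=[3.7500 -1.4375 -0.5000]
Step 5: x=[6.5039 9.5547 13.3164] v=[2.5156 -3.8437 2.2656]
Max displacement = 2.2500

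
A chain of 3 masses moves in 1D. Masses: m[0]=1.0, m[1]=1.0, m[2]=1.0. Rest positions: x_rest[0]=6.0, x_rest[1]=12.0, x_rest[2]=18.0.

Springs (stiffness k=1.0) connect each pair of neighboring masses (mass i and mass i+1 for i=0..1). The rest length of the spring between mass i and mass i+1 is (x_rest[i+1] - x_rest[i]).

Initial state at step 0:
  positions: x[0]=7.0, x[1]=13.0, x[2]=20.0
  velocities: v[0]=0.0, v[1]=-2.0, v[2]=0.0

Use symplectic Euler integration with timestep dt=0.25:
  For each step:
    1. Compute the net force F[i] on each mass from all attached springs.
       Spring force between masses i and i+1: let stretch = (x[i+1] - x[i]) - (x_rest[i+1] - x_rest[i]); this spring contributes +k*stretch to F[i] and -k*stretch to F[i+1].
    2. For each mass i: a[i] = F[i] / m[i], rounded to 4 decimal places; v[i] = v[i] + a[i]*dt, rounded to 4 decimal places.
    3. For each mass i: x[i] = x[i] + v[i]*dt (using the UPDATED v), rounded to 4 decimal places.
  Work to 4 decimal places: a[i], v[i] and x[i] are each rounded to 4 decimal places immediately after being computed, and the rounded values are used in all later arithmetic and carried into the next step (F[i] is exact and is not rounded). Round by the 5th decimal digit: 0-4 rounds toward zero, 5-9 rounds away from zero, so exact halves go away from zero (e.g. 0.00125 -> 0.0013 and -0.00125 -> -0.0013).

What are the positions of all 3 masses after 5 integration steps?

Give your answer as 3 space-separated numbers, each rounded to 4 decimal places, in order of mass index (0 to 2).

Step 0: x=[7.0000 13.0000 20.0000] v=[0.0000 -2.0000 0.0000]
Step 1: x=[7.0000 12.5625 19.9375] v=[0.0000 -1.7500 -0.2500]
Step 2: x=[6.9727 12.2383 19.7891] v=[-0.1094 -1.2969 -0.5938]
Step 3: x=[6.8995 12.0569 19.5437] v=[-0.2930 -0.7256 -0.9815]
Step 4: x=[6.7736 12.0211 19.2054] v=[-0.5037 -0.1433 -1.3532]
Step 5: x=[6.6007 12.1063 18.7931] v=[-0.6918 0.3409 -1.6493]

Answer: 6.6007 12.1063 18.7931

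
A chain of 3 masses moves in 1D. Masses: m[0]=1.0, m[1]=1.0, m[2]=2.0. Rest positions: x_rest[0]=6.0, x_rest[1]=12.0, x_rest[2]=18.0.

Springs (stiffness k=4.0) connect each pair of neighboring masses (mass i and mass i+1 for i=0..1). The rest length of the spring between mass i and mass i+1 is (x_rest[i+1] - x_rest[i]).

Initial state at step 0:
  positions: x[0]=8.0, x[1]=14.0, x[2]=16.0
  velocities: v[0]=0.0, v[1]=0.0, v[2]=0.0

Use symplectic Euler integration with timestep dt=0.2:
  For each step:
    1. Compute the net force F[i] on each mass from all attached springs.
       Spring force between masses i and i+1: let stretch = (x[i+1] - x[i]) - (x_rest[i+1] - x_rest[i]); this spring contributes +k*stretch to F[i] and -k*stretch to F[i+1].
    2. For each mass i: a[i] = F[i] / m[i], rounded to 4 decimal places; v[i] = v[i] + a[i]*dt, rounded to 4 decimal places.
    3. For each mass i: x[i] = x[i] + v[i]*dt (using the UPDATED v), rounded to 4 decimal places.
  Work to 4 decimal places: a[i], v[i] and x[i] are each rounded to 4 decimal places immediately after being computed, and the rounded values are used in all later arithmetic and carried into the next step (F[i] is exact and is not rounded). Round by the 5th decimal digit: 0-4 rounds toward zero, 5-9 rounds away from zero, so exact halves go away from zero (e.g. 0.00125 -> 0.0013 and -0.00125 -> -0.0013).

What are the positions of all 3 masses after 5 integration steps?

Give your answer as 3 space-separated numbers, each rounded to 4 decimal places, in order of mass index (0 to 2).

Answer: 5.7919 10.6812 18.7635

Derivation:
Step 0: x=[8.0000 14.0000 16.0000] v=[0.0000 0.0000 0.0000]
Step 1: x=[8.0000 13.3600 16.3200] v=[0.0000 -3.2000 1.6000]
Step 2: x=[7.8976 12.3360 16.8832] v=[-0.5120 -5.1200 2.8160]
Step 3: x=[7.5453 11.3294 17.5626] v=[-1.7613 -5.0330 3.3971]
Step 4: x=[6.8385 10.7147 18.2234] v=[-3.5340 -3.0737 3.3038]
Step 5: x=[5.7919 10.6812 18.7635] v=[-5.2330 -0.1677 2.7003]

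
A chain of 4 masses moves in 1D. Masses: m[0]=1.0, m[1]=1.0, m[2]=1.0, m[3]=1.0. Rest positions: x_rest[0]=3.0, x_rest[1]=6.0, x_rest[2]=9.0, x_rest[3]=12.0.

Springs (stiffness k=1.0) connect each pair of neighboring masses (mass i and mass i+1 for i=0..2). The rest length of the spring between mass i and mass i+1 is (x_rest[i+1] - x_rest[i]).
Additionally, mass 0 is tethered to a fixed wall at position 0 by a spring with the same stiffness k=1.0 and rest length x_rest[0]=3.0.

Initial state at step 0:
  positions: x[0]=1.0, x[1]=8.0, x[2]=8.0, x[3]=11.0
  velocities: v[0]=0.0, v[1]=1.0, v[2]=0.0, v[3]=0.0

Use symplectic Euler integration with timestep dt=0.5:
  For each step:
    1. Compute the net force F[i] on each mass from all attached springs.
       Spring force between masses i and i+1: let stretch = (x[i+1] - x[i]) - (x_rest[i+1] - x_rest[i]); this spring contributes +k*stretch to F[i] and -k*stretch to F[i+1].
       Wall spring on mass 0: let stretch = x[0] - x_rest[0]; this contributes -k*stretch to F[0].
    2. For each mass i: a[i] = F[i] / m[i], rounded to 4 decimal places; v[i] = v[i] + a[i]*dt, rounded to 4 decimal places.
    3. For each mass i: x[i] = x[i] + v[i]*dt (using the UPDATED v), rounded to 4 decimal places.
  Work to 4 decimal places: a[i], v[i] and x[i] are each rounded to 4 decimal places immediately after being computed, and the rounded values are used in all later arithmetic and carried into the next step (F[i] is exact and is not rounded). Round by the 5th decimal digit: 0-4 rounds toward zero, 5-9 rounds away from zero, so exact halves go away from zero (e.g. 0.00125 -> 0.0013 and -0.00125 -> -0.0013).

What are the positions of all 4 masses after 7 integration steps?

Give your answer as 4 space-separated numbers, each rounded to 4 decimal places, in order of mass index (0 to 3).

Answer: 1.1201 7.4065 9.4790 12.7480

Derivation:
Step 0: x=[1.0000 8.0000 8.0000 11.0000] v=[0.0000 1.0000 0.0000 0.0000]
Step 1: x=[2.5000 6.7500 8.7500 11.0000] v=[3.0000 -2.5000 1.5000 0.0000]
Step 2: x=[4.4375 4.9375 9.5625 11.1875] v=[3.8750 -3.6250 1.6250 0.3750]
Step 3: x=[5.3907 4.1563 9.6250 11.7188] v=[1.9063 -1.5625 0.1250 1.0625]
Step 4: x=[4.6876 5.0509 8.8438 12.4766] v=[-1.4063 1.7891 -1.5625 1.5156]
Step 5: x=[2.9034 6.8029 8.0225 13.0762] v=[-3.5685 3.5039 -1.6426 1.1992]
Step 6: x=[1.3682 7.8849 8.1598 13.1624] v=[-3.0705 2.1640 0.2745 0.1724]
Step 7: x=[1.1201 7.4065 9.4790 12.7480] v=[-0.4963 -0.9569 2.6384 -0.8289]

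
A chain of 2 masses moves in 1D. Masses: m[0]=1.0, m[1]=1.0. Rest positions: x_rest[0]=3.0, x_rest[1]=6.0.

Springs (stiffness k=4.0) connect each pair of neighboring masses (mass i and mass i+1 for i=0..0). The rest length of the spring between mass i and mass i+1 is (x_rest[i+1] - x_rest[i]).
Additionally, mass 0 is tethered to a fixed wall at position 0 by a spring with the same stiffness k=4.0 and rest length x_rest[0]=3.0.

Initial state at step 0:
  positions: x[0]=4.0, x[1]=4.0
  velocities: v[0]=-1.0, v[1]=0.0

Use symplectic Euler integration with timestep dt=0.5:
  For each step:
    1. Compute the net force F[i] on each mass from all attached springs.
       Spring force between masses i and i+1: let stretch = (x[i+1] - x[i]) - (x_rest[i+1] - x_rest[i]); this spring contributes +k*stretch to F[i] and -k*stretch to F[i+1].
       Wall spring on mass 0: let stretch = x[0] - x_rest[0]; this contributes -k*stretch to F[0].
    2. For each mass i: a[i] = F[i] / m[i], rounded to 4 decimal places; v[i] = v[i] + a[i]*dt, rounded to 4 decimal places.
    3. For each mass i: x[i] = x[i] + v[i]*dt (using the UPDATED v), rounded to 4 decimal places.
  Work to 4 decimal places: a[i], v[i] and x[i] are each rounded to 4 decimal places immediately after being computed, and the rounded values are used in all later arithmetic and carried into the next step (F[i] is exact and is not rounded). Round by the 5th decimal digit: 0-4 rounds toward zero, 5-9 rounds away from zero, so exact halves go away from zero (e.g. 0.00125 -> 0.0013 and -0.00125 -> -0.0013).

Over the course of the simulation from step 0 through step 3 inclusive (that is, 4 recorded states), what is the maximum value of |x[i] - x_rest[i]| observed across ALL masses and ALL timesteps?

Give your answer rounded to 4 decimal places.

Answer: 3.5000

Derivation:
Step 0: x=[4.0000 4.0000] v=[-1.0000 0.0000]
Step 1: x=[-0.5000 7.0000] v=[-9.0000 6.0000]
Step 2: x=[3.0000 5.5000] v=[7.0000 -3.0000]
Step 3: x=[6.0000 4.5000] v=[6.0000 -2.0000]
Max displacement = 3.5000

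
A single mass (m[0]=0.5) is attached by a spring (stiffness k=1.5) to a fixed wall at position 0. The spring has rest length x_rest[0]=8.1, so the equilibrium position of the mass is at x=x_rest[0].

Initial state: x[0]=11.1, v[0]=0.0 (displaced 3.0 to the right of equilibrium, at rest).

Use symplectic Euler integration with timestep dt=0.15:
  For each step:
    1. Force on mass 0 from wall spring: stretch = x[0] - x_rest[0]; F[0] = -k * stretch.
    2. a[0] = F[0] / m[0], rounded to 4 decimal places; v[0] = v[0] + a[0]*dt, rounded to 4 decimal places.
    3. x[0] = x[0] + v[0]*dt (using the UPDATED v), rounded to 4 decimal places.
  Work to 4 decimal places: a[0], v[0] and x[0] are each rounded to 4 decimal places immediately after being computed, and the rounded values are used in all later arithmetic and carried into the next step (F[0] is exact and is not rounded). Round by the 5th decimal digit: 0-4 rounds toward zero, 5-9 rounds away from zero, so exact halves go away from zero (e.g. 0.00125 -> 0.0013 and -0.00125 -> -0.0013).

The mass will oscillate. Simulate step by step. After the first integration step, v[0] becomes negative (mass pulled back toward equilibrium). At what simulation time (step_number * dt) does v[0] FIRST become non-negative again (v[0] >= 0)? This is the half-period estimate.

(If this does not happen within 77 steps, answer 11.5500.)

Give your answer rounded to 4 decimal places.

Answer: 1.9500

Derivation:
Step 0: x=[11.1000] v=[0.0000]
Step 1: x=[10.8975] v=[-1.3500]
Step 2: x=[10.5062] v=[-2.6089]
Step 3: x=[9.9524] v=[-3.6917]
Step 4: x=[9.2736] v=[-4.5253]
Step 5: x=[8.5156] v=[-5.0534]
Step 6: x=[7.7295] v=[-5.2404]
Step 7: x=[6.9684] v=[-5.0737]
Step 8: x=[6.2837] v=[-4.5645]
Step 9: x=[5.7216] v=[-3.7472]
Step 10: x=[5.3201] v=[-2.6769]
Step 11: x=[5.1062] v=[-1.4259]
Step 12: x=[5.0944] v=[-0.0787]
Step 13: x=[5.2855] v=[1.2738]
First v>=0 after going negative at step 13, time=1.9500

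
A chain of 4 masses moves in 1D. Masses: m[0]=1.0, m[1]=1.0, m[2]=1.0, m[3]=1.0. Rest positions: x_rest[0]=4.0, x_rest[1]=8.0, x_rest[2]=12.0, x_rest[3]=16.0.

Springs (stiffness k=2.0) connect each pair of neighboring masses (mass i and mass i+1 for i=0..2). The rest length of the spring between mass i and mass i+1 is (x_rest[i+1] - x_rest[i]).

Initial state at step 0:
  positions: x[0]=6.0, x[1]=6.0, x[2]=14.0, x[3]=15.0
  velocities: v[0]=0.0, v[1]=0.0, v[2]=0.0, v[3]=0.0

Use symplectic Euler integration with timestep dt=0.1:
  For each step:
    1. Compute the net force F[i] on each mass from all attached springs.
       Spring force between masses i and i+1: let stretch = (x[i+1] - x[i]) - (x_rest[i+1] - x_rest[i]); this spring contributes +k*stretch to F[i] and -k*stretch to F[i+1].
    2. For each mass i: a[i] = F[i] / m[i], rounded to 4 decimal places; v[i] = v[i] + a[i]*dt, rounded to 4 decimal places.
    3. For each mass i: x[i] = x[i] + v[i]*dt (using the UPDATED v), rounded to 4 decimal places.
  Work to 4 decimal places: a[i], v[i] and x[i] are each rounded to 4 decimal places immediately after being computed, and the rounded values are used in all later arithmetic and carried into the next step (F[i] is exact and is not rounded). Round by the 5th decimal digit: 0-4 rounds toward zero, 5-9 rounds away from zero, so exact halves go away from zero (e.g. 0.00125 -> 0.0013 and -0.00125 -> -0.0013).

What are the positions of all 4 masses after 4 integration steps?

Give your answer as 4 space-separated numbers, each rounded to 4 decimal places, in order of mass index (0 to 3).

Answer: 5.2699 7.4430 12.7452 15.5420

Derivation:
Step 0: x=[6.0000 6.0000 14.0000 15.0000] v=[0.0000 0.0000 0.0000 0.0000]
Step 1: x=[5.9200 6.1600 13.8600 15.0600] v=[-0.8000 1.6000 -1.4000 0.6000]
Step 2: x=[5.7648 6.4692 13.5900 15.1760] v=[-1.5520 3.0920 -2.7000 1.1600]
Step 3: x=[5.5437 6.9067 13.2093 15.3403] v=[-2.2111 4.3753 -3.8070 1.6428]
Step 4: x=[5.2699 7.4430 12.7452 15.5420] v=[-2.7385 5.3632 -4.6413 2.0166]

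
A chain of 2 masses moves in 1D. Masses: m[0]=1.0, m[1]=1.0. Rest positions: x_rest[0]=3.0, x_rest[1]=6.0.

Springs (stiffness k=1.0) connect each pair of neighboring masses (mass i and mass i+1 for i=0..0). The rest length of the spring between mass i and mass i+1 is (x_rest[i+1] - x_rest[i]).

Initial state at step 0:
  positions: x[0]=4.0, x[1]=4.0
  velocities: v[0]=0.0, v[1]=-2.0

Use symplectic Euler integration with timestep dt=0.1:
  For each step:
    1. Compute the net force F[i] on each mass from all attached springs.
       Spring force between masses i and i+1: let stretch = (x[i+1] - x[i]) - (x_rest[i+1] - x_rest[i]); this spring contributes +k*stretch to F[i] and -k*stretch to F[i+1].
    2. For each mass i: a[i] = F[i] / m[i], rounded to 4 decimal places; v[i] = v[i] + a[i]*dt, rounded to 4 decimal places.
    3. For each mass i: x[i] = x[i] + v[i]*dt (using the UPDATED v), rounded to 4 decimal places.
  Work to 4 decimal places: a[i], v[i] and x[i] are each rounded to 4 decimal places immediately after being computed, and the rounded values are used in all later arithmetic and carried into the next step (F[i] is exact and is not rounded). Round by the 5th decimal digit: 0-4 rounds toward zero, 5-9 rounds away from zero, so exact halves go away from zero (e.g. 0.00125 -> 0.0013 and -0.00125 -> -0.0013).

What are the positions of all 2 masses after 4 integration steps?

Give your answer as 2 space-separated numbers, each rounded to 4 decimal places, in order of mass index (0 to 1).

Step 0: x=[4.0000 4.0000] v=[0.0000 -2.0000]
Step 1: x=[3.9700 3.8300] v=[-0.3000 -1.7000]
Step 2: x=[3.9086 3.6914] v=[-0.6140 -1.3860]
Step 3: x=[3.8150 3.5850] v=[-0.9357 -1.0643]
Step 4: x=[3.6891 3.5109] v=[-1.2587 -0.7413]

Answer: 3.6891 3.5109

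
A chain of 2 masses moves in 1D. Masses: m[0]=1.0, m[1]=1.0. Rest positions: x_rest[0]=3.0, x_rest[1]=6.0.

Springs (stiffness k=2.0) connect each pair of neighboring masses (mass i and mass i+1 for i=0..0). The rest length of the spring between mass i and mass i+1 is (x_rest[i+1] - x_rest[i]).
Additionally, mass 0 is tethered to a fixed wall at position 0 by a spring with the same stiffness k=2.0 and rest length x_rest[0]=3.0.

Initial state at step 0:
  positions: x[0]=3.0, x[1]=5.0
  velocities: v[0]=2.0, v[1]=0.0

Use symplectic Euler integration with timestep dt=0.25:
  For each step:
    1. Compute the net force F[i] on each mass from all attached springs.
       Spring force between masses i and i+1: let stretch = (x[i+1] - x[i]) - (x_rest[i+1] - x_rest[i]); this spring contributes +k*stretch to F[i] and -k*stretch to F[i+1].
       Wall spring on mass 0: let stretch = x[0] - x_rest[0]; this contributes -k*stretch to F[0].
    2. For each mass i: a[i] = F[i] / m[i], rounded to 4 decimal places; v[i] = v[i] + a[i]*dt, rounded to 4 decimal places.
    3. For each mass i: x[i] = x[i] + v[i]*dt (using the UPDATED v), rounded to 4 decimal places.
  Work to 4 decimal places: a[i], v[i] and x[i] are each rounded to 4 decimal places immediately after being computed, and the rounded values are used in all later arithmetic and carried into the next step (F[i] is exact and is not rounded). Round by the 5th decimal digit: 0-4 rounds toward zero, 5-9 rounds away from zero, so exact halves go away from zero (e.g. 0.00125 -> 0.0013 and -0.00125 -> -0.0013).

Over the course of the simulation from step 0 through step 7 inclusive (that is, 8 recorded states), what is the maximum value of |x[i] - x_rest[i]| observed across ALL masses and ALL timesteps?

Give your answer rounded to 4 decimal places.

Step 0: x=[3.0000 5.0000] v=[2.0000 0.0000]
Step 1: x=[3.3750 5.1250] v=[1.5000 0.5000]
Step 2: x=[3.5469 5.4063] v=[0.6875 1.1250]
Step 3: x=[3.5078 5.8301] v=[-0.1563 1.6953]
Step 4: x=[3.3205 6.3387] v=[-0.7491 2.0342]
Step 5: x=[3.0954 6.8450] v=[-0.9003 2.0251]
Step 6: x=[2.9521 7.2576] v=[-0.5732 1.6503]
Step 7: x=[2.9780 7.5070] v=[0.1035 0.9976]
Max displacement = 1.5070

Answer: 1.5070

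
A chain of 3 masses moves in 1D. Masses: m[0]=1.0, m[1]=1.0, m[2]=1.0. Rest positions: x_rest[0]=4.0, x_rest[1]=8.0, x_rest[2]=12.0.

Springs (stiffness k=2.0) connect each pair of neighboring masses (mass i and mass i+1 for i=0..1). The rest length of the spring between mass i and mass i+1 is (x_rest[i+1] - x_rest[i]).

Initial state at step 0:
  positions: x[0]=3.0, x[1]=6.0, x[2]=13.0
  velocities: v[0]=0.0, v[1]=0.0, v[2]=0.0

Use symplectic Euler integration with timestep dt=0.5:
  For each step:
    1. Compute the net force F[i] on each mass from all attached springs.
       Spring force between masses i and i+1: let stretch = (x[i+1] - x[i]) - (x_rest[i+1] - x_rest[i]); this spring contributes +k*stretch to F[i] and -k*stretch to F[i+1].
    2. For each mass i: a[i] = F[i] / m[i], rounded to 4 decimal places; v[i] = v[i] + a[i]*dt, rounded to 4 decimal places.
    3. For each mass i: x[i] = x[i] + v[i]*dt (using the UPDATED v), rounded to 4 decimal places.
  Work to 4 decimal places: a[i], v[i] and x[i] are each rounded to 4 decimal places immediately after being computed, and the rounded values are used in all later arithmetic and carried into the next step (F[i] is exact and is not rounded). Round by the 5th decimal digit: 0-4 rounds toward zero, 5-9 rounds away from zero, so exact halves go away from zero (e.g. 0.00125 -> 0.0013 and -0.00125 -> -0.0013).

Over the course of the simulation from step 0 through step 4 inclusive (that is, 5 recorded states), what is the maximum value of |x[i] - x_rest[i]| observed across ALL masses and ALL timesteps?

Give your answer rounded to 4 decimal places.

Answer: 2.2500

Derivation:
Step 0: x=[3.0000 6.0000 13.0000] v=[0.0000 0.0000 0.0000]
Step 1: x=[2.5000 8.0000 11.5000] v=[-1.0000 4.0000 -3.0000]
Step 2: x=[2.7500 9.0000 10.2500] v=[0.5000 2.0000 -2.5000]
Step 3: x=[4.1250 7.5000 10.3750] v=[2.7500 -3.0000 0.2500]
Step 4: x=[5.1875 5.7500 11.0625] v=[2.1250 -3.5000 1.3750]
Max displacement = 2.2500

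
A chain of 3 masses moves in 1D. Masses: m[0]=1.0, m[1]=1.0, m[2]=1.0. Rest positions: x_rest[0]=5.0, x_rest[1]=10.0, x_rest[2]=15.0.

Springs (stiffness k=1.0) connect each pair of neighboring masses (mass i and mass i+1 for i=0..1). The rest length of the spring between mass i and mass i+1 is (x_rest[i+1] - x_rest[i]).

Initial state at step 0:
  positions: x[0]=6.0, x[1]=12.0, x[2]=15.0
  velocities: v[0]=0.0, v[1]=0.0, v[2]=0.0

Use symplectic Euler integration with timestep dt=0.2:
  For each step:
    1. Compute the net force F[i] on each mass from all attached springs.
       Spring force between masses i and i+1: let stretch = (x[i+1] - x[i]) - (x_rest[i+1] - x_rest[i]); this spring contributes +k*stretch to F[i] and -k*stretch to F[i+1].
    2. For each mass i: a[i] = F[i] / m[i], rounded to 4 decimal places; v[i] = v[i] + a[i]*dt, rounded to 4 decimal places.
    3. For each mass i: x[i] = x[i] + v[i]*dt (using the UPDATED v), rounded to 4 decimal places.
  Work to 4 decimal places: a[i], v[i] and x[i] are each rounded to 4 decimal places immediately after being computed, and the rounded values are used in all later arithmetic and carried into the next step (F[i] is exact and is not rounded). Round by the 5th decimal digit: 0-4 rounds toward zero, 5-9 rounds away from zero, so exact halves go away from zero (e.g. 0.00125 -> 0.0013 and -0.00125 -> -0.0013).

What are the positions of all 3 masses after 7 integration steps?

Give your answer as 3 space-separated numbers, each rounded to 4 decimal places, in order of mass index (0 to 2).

Step 0: x=[6.0000 12.0000 15.0000] v=[0.0000 0.0000 0.0000]
Step 1: x=[6.0400 11.8800 15.0800] v=[0.2000 -0.6000 0.4000]
Step 2: x=[6.1136 11.6544 15.2320] v=[0.3680 -1.1280 0.7600]
Step 3: x=[6.2088 11.3503 15.4409] v=[0.4762 -1.5206 1.0445]
Step 4: x=[6.3097 11.0041 15.6862] v=[0.5045 -1.7308 1.2264]
Step 5: x=[6.3984 10.6574 15.9442] v=[0.4434 -1.7333 1.2900]
Step 6: x=[6.4574 10.3519 16.1907] v=[0.2952 -1.5277 1.2326]
Step 7: x=[6.4722 10.1241 16.4037] v=[0.0741 -1.1388 1.0648]

Answer: 6.4722 10.1241 16.4037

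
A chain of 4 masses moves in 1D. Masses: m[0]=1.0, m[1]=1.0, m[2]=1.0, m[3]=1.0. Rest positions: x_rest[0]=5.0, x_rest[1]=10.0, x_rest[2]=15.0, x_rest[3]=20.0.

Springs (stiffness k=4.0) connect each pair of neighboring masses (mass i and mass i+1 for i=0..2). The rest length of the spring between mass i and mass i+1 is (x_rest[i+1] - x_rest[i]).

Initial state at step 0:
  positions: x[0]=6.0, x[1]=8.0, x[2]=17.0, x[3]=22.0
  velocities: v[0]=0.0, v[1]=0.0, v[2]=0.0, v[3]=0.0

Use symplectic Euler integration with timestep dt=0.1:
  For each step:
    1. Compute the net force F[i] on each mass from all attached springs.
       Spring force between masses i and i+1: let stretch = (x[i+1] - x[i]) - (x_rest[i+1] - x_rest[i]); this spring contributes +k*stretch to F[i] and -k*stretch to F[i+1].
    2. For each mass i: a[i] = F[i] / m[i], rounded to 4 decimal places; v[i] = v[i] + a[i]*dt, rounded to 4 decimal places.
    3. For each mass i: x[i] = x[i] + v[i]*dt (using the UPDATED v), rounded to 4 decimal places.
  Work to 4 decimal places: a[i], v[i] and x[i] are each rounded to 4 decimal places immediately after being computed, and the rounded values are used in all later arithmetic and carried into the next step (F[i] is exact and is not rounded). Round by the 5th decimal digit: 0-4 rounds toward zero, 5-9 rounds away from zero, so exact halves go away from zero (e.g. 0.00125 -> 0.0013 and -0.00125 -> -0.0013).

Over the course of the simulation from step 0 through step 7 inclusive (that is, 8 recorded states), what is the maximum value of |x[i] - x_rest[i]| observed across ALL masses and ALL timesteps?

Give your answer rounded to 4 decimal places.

Answer: 2.4188

Derivation:
Step 0: x=[6.0000 8.0000 17.0000 22.0000] v=[0.0000 0.0000 0.0000 0.0000]
Step 1: x=[5.8800 8.2800 16.8400 22.0000] v=[-1.2000 2.8000 -1.6000 0.0000]
Step 2: x=[5.6560 8.8064 16.5440 21.9936] v=[-2.2400 5.2640 -2.9600 -0.0640]
Step 3: x=[5.3580 9.5163 16.1565 21.9692] v=[-2.9798 7.0989 -3.8752 -0.2438]
Step 4: x=[5.0264 10.3255 15.7359 21.9123] v=[-3.3165 8.0917 -4.2062 -0.5689]
Step 5: x=[4.7067 11.1391 15.3459 21.8084] v=[-3.1969 8.1362 -3.8998 -1.0395]
Step 6: x=[4.4443 11.8637 15.0462 21.6460] v=[-2.6239 7.2460 -2.9975 -1.6245]
Step 7: x=[4.2787 12.4188 14.8831 21.4196] v=[-1.6561 5.5512 -1.6306 -2.2644]
Max displacement = 2.4188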